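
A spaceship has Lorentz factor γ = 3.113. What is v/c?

From γ = 1/√(1 - v²/c²):
1/γ² = 1/3.113² = 0.1032
v²/c² = 1 - 0.1032 = 0.8968
v/c = √(0.8968) = 0.9470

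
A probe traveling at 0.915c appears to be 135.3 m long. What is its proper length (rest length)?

Contracted length L = 135.3 m
γ = 1/√(1 - 0.915²) = 2.479
L₀ = γL = 2.479 × 135.3 = 335.4 m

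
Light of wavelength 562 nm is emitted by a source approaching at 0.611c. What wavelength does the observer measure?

β = 0.611
Wavelength Doppler factor = √(0.389/1.611) = √(0.2415) = 0.4914
λ_obs = 562 × 0.4914 = 276.2 nm (blueshift)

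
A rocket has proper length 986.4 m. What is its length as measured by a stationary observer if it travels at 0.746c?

Proper length L₀ = 986.4 m
γ = 1/√(1 - 0.746²) = 1.5016
L = L₀/γ = 986.4/1.5016 = 656.9 m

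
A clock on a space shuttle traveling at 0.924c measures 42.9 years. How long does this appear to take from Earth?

Proper time Δt₀ = 42.9 years
γ = 1/√(1 - 0.924²) = 2.615
Δt = γΔt₀ = 2.615 × 42.9 = 112.2 years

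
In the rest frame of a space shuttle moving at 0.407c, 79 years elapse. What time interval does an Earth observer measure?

Proper time Δt₀ = 79 years
γ = 1/√(1 - 0.407²) = 1.0948
Δt = γΔt₀ = 1.0948 × 79 = 86.49 years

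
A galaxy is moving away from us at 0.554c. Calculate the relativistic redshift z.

β = 0.554
(1+β)/(1-β) = 1.554/0.446 = 3.4843
√(3.4843) = 1.8666
z = 1.8666 - 1 = 0.8666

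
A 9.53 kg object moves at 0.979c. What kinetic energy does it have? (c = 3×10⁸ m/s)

γ = 1/√(1 - 0.979²) = 4.9053
γ - 1 = 3.9053
KE = (γ-1)mc² = 3.9053 × 9.53 × (3×10⁸)² = 3.350×10¹⁸ J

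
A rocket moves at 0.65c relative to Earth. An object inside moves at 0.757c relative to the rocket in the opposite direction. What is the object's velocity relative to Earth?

Object's velocity in rocket frame is u' = -0.757c
u = (u' + v)/(1 + u'v/c²) = (v - 0.757)/(1 - 0.757·v/c²)
Numerator: 0.65 - 0.757 = -0.107
Denominator: 1 - 0.49205 = 0.50795
u = -0.107/0.50795 = -0.2107c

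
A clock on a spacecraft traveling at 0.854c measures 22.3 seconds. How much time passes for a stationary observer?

Proper time Δt₀ = 22.3 seconds
γ = 1/√(1 - 0.854²) = 1.922
Δt = γΔt₀ = 1.922 × 22.3 = 42.86 seconds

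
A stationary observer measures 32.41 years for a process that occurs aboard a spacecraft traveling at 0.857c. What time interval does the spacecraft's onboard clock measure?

Dilated time Δt = 32.41 years
γ = 1/√(1 - 0.857²) = 1.941
Δt₀ = Δt/γ = 32.41/1.941 = 16.70 years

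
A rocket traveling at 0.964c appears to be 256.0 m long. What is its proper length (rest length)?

Contracted length L = 256.0 m
γ = 1/√(1 - 0.964²) = 3.761
L₀ = γL = 3.761 × 256.0 = 962.8 m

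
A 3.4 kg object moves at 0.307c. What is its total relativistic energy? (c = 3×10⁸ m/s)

γ = 1/√(1 - 0.307²) = 1.0507
mc² = 3.4 × (3×10⁸)² = 3.060×10¹⁷ J
E = γmc² = 1.0507 × 3.060×10¹⁷ = 3.215×10¹⁷ J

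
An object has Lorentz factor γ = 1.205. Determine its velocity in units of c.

From γ = 1/√(1 - v²/c²):
1/γ² = 1/1.205² = 0.6887
v²/c² = 1 - 0.6887 = 0.3113
v/c = √(0.3113) = 0.5579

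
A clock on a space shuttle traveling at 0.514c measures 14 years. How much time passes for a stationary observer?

Proper time Δt₀ = 14 years
γ = 1/√(1 - 0.514²) = 1.166
Δt = γΔt₀ = 1.166 × 14 = 16.32 years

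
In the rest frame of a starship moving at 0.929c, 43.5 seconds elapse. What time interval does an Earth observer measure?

Proper time Δt₀ = 43.5 seconds
γ = 1/√(1 - 0.929²) = 2.702
Δt = γΔt₀ = 2.702 × 43.5 = 117.5 seconds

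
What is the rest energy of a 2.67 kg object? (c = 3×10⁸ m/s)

c² = (3×10⁸)² = 9.000×10¹⁶ m²/s²
E₀ = mc² = 2.67 × 9.000×10¹⁶ = 2.403×10¹⁷ J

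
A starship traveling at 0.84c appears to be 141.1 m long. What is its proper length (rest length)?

Contracted length L = 141.1 m
γ = 1/√(1 - 0.84²) = 1.84302
L₀ = γL = 1.84302 × 141.1 = 260.1 m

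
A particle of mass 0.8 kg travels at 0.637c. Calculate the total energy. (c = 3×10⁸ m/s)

γ = 1/√(1 - 0.637²) = 1.2972
mc² = 0.8 × (3×10⁸)² = 7.200×10¹⁶ J
E = γmc² = 1.2972 × 7.200×10¹⁶ = 9.340×10¹⁶ J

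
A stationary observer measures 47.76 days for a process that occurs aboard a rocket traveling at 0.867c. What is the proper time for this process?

Dilated time Δt = 47.76 days
γ = 1/√(1 - 0.867²) = 2.007
Δt₀ = Δt/γ = 47.76/2.007 = 23.80 days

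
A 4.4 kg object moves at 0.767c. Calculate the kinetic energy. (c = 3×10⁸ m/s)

γ = 1/√(1 - 0.767²) = 1.5585
γ - 1 = 0.5585
KE = (γ-1)mc² = 0.5585 × 4.4 × (3×10⁸)² = 2.212×10¹⁷ J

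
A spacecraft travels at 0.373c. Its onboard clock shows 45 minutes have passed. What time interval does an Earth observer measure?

Proper time Δt₀ = 45 minutes
γ = 1/√(1 - 0.373²) = 1.0778
Δt = γΔt₀ = 1.0778 × 45 = 48.50 minutes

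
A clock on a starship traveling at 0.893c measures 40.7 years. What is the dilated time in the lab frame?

Proper time Δt₀ = 40.7 years
γ = 1/√(1 - 0.893²) = 2.2219
Δt = γΔt₀ = 2.2219 × 40.7 = 90.43 years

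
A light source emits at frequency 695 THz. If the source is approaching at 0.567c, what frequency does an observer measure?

β = v/c = 0.567
(1+β)/(1-β) = 1.567/0.433 = 3.619
Doppler factor = √(3.619) = 1.902
f_obs = 695 × 1.902 = 1322 THz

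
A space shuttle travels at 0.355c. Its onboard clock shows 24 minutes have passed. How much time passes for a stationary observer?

Proper time Δt₀ = 24 minutes
γ = 1/√(1 - 0.355²) = 1.0697
Δt = γΔt₀ = 1.0697 × 24 = 25.67 minutes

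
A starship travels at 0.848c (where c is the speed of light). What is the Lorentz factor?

v/c = 0.848, so (v/c)² = 0.719104
1 - (v/c)² = 0.280896
γ = 1/√(0.280896) = 1.887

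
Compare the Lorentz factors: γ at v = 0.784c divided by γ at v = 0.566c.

γ₁ = 1/√(1 - 0.784²) = 1.611
γ₂ = 1/√(1 - 0.566²) = 1.213
γ₁/γ₂ = 1.611/1.213 = 1.328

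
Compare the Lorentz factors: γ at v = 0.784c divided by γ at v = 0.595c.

γ₁ = 1/√(1 - 0.784²) = 1.611
γ₂ = 1/√(1 - 0.595²) = 1.244
γ₁/γ₂ = 1.611/1.244 = 1.295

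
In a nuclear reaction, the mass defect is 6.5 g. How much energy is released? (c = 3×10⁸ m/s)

Convert mass defect: Δm = 6.5 g = 0.0065 kg
E = Δm·c² = 0.0065 × (3×10⁸)²
= 0.0065 × 9×10¹⁶ = 5.850×10¹⁴ J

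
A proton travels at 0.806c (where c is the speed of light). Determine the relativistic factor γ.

v/c = 0.806, so (v/c)² = 0.649636
1 - (v/c)² = 0.350364
γ = 1/√(0.350364) = 1.689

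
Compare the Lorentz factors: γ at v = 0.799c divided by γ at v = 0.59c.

γ₁ = 1/√(1 - 0.799²) = 1.6630
γ₂ = 1/√(1 - 0.59²) = 1.2385
γ₁/γ₂ = 1.6630/1.2385 = 1.343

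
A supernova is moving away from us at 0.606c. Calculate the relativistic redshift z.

β = 0.606
(1+β)/(1-β) = 1.606/0.394 = 4.076
√(4.076) = 2.019
z = 2.019 - 1 = 1.019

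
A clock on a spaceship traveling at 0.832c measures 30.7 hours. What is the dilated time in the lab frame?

Proper time Δt₀ = 30.7 hours
γ = 1/√(1 - 0.832²) = 1.8025
Δt = γΔt₀ = 1.8025 × 30.7 = 55.34 hours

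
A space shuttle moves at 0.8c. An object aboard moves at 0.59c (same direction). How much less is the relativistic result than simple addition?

Classical: u' + v = 0.59 + 0.8 = 1.39c
Relativistic: u = (0.59 + 0.8)/(1 + 0.472) = 1.39/1.472 = 0.9443c
Difference: 1.39 - 0.9443 = 0.4457c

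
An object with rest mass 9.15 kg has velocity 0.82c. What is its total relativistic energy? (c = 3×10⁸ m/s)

γ = 1/√(1 - 0.82²) = 1.747
mc² = 9.15 × (3×10⁸)² = 8.235×10¹⁷ J
E = γmc² = 1.747 × 8.235×10¹⁷ = 1.439×10¹⁸ J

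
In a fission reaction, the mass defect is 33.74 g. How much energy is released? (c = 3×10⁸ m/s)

Convert mass defect: Δm = 33.74 g = 0.03374 kg
E = Δm·c² = 0.03374 × (3×10⁸)²
= 0.03374 × 9×10¹⁶ = 3.037×10¹⁵ J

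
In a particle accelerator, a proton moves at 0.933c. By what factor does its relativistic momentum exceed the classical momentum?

p_rel = γmv, p_class = mv
Ratio = γ = 1/√(1 - 0.933²)
= 1/√(0.129511) = 2.779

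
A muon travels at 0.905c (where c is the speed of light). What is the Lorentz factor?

v/c = 0.905, so (v/c)² = 0.819025
1 - (v/c)² = 0.180975
γ = 1/√(0.180975) = 2.351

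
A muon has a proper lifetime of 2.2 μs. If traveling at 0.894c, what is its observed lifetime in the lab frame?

Proper lifetime τ₀ = 2.2 μs
γ = 1/√(1 - 0.894²) = 2.232
τ = γτ₀ = 2.232 × 2.2 μs = 4.910 μs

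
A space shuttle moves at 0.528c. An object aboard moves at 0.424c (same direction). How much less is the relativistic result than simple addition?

Classical: u' + v = 0.424 + 0.528 = 0.952c
Relativistic: u = (0.424 + 0.528)/(1 + 0.223872) = 0.952/1.223872 = 0.7779c
Difference: 0.952 - 0.7779 = 0.1741c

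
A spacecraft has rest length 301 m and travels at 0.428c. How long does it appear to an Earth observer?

Proper length L₀ = 301 m
γ = 1/√(1 - 0.428²) = 1.1065
L = L₀/γ = 301/1.1065 = 272.0 m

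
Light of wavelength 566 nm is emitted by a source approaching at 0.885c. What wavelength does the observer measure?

β = 0.885
Wavelength Doppler factor = √(0.115/1.885) = √(0.06101) = 0.2470
λ_obs = 566 × 0.2470 = 139.8 nm (blueshift)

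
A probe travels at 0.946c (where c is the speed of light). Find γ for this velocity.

v/c = 0.946, so (v/c)² = 0.894916
1 - (v/c)² = 0.105084
γ = 1/√(0.105084) = 3.085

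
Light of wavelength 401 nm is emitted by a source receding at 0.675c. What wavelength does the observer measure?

β = 0.675
Wavelength Doppler factor = √(1.675/0.325) = √(5.154) = 2.2702
λ_obs = 401 × 2.2702 = 910.4 nm (redshift)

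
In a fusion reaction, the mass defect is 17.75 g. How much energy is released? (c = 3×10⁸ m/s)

Convert mass defect: Δm = 17.75 g = 0.01775 kg
E = Δm·c² = 0.01775 × (3×10⁸)²
= 0.01775 × 9×10¹⁶ = 1.598×10¹⁵ J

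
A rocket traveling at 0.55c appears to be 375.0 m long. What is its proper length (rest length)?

Contracted length L = 375.0 m
γ = 1/√(1 - 0.55²) = 1.1974
L₀ = γL = 1.1974 × 375.0 = 449.0 m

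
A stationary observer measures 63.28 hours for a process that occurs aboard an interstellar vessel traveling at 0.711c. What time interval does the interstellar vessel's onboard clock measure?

Dilated time Δt = 63.28 hours
γ = 1/√(1 - 0.711²) = 1.422
Δt₀ = Δt/γ = 63.28/1.422 = 44.50 hours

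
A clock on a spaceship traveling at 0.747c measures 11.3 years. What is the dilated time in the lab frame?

Proper time Δt₀ = 11.3 years
γ = 1/√(1 - 0.747²) = 1.504
Δt = γΔt₀ = 1.504 × 11.3 = 17.00 years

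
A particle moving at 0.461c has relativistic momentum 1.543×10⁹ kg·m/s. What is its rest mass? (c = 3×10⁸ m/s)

γ = 1/√(1 - 0.461²) = 1.1269
v = 0.461 × 3×10⁸ = 1.383×10⁸ m/s
m = p/(γv) = 1.543×10⁹/(1.1269 × 1.383×10⁸) = 9.901 kg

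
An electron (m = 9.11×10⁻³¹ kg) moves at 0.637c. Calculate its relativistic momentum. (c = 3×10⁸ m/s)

γ = 1/√(1 - 0.637²) = 1.297
v = 0.637 × 3×10⁸ = 1.911×10⁸ m/s
p = γmv = 1.297 × 9.11×10⁻³¹ × 1.911×10⁸ = 2.258×10⁻²² kg·m/s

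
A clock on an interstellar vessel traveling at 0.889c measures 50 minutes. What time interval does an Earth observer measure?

Proper time Δt₀ = 50 minutes
γ = 1/√(1 - 0.889²) = 2.184
Δt = γΔt₀ = 2.184 × 50 = 109.2 minutes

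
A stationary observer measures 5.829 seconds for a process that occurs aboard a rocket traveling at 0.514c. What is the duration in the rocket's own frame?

Dilated time Δt = 5.829 seconds
γ = 1/√(1 - 0.514²) = 1.1658
Δt₀ = Δt/γ = 5.829/1.1658 = 5.000 seconds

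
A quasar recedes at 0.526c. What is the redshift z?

β = 0.526
(1+β)/(1-β) = 1.526/0.474 = 3.2194
√(3.2194) = 1.7943
z = 1.7943 - 1 = 0.7943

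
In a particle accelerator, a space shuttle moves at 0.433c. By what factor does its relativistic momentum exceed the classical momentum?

p_rel = γmv, p_class = mv
Ratio = γ = 1/√(1 - 0.433²)
= 1/√(0.812511) = 1.109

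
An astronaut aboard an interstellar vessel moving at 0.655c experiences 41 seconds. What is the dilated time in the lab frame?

Proper time Δt₀ = 41 seconds
γ = 1/√(1 - 0.655²) = 1.3234
Δt = γΔt₀ = 1.3234 × 41 = 54.26 seconds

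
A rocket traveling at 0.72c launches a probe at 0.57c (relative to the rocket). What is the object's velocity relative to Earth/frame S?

u = (u' + v)/(1 + u'v/c²)
Numerator: 0.57 + 0.72 = 1.29
Denominator: 1 + 0.4104 = 1.4104
u = 1.29/1.4104 = 0.9146c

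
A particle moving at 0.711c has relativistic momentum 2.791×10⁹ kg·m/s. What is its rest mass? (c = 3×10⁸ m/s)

γ = 1/√(1 - 0.711²) = 1.4221
v = 0.711 × 3×10⁸ = 2.133×10⁸ m/s
m = p/(γv) = 2.791×10⁹/(1.4221 × 2.133×10⁸) = 9.201 kg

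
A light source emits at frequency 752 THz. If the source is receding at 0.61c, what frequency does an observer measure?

β = v/c = 0.61
(1-β)/(1+β) = 0.39/1.61 = 0.24224
Doppler factor = √(0.24224) = 0.4922
f_obs = 752 × 0.4922 = 370.1 THz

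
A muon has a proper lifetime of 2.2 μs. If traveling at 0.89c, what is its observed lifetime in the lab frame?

Proper lifetime τ₀ = 2.2 μs
γ = 1/√(1 - 0.89²) = 2.193
τ = γτ₀ = 2.193 × 2.2 μs = 4.825 μs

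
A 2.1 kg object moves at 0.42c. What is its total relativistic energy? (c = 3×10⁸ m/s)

γ = 1/√(1 - 0.42²) = 1.102
mc² = 2.1 × (3×10⁸)² = 1.890×10¹⁷ J
E = γmc² = 1.102 × 1.890×10¹⁷ = 2.083×10¹⁷ J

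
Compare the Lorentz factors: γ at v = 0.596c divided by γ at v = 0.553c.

γ₁ = 1/√(1 - 0.596²) = 1.245
γ₂ = 1/√(1 - 0.553²) = 1.200
γ₁/γ₂ = 1.245/1.200 = 1.038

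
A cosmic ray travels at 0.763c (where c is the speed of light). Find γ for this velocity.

v/c = 0.763, so (v/c)² = 0.582169
1 - (v/c)² = 0.417831
γ = 1/√(0.417831) = 1.547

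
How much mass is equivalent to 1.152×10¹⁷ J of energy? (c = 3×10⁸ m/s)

From E = mc², we get m = E/c²
c² = (3×10⁸)² = 9×10¹⁶ m²/s²
m = 1.152×10¹⁷ / 9×10¹⁶ = 1.280 kg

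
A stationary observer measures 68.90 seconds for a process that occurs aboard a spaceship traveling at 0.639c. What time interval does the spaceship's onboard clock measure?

Dilated time Δt = 68.90 seconds
γ = 1/√(1 - 0.639²) = 1.300
Δt₀ = Δt/γ = 68.90/1.300 = 53.00 seconds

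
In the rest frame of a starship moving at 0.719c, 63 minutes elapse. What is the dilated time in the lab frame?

Proper time Δt₀ = 63 minutes
γ = 1/√(1 - 0.719²) = 1.43883
Δt = γΔt₀ = 1.43883 × 63 = 90.65 minutes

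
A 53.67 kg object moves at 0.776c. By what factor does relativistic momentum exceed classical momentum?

p_rel = γmv, p_class = mv
Ratio = γ = 1/√(1 - 0.776²) = 1.585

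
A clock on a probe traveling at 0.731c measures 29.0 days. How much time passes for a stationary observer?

Proper time Δt₀ = 29.0 days
γ = 1/√(1 - 0.731²) = 1.4655
Δt = γΔt₀ = 1.4655 × 29.0 = 42.50 days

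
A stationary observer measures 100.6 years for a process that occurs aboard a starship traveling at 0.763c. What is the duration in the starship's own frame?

Dilated time Δt = 100.6 years
γ = 1/√(1 - 0.763²) = 1.547
Δt₀ = Δt/γ = 100.6/1.547 = 65.03 years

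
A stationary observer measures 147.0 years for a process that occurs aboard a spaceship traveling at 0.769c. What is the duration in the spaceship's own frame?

Dilated time Δt = 147.0 years
γ = 1/√(1 - 0.769²) = 1.5643
Δt₀ = Δt/γ = 147.0/1.5643 = 93.97 years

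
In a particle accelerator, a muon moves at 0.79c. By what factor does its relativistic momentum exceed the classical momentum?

p_rel = γmv, p_class = mv
Ratio = γ = 1/√(1 - 0.79²)
= 1/√(0.3759) = 1.631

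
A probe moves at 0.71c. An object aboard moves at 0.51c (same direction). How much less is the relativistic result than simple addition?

Classical: u' + v = 0.51 + 0.71 = 1.22c
Relativistic: u = (0.51 + 0.71)/(1 + 0.3621) = 1.22/1.3621 = 0.8957c
Difference: 1.22 - 0.8957 = 0.3243c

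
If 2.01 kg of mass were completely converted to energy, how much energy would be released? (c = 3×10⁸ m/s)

Using E = mc²:
c² = (3×10⁸)² = 9×10¹⁶ m²/s²
E = 2.01 × 9×10¹⁶ = 1.809×10¹⁷ J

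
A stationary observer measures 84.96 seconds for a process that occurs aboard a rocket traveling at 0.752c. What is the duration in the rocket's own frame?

Dilated time Δt = 84.96 seconds
γ = 1/√(1 - 0.752²) = 1.5171
Δt₀ = Δt/γ = 84.96/1.5171 = 56.00 seconds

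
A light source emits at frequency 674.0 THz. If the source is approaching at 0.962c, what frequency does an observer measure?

β = v/c = 0.962
(1+β)/(1-β) = 1.962/0.038 = 51.632
Doppler factor = √(51.632) = 7.186
f_obs = 674.0 × 7.186 = 4843 THz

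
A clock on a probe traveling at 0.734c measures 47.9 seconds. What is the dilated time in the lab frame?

Proper time Δt₀ = 47.9 seconds
γ = 1/√(1 - 0.734²) = 1.4724
Δt = γΔt₀ = 1.4724 × 47.9 = 70.53 seconds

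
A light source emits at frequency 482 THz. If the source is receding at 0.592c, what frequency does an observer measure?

β = v/c = 0.592
(1-β)/(1+β) = 0.408/1.592 = 0.25628
Doppler factor = √(0.25628) = 0.5062
f_obs = 482 × 0.5062 = 244.0 THz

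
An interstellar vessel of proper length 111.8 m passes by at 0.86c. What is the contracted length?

Proper length L₀ = 111.8 m
γ = 1/√(1 - 0.86²) = 1.9597
L = L₀/γ = 111.8/1.9597 = 57.05 m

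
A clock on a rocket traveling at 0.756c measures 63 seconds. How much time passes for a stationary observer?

Proper time Δt₀ = 63 seconds
γ = 1/√(1 - 0.756²) = 1.5277
Δt = γΔt₀ = 1.5277 × 63 = 96.25 seconds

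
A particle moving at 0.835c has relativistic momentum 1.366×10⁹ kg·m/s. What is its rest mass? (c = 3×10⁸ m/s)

γ = 1/√(1 - 0.835²) = 1.817
v = 0.835 × 3×10⁸ = 2.505×10⁸ m/s
m = p/(γv) = 1.366×10⁹/(1.817 × 2.505×10⁸) = 3.001 kg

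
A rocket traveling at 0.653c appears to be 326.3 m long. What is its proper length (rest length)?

Contracted length L = 326.3 m
γ = 1/√(1 - 0.653²) = 1.3204
L₀ = γL = 1.3204 × 326.3 = 430.8 m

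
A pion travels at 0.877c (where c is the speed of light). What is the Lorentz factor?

v/c = 0.877, so (v/c)² = 0.769129
1 - (v/c)² = 0.230871
γ = 1/√(0.230871) = 2.081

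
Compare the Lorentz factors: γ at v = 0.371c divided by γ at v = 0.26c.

γ₁ = 1/√(1 - 0.371²) = 1.077
γ₂ = 1/√(1 - 0.26²) = 1.036
γ₁/γ₂ = 1.077/1.036 = 1.040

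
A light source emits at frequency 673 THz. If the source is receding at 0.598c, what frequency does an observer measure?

β = v/c = 0.598
(1-β)/(1+β) = 0.402/1.598 = 0.2516
Doppler factor = √(0.2516) = 0.5016
f_obs = 673 × 0.5016 = 337.6 THz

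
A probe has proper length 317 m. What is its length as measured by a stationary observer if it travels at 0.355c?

Proper length L₀ = 317 m
γ = 1/√(1 - 0.355²) = 1.06967
L = L₀/γ = 317/1.06967 = 296.4 m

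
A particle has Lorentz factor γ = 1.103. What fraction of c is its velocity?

From γ = 1/√(1 - v²/c²):
1/γ² = 1/1.103² = 0.821957
v²/c² = 1 - 0.821957 = 0.178043
v/c = √(0.178043) = 0.4220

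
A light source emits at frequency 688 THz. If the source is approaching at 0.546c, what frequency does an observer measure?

β = v/c = 0.546
(1+β)/(1-β) = 1.546/0.454 = 3.405
Doppler factor = √(3.405) = 1.8453
f_obs = 688 × 1.8453 = 1270 THz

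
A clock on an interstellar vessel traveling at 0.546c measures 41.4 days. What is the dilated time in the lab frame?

Proper time Δt₀ = 41.4 days
γ = 1/√(1 - 0.546²) = 1.1936
Δt = γΔt₀ = 1.1936 × 41.4 = 49.42 days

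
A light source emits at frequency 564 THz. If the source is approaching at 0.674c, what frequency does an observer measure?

β = v/c = 0.674
(1+β)/(1-β) = 1.674/0.326 = 5.135
Doppler factor = √(5.135) = 2.266
f_obs = 564 × 2.266 = 1278 THz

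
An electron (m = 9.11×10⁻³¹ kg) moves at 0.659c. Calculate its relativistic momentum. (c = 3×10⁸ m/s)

γ = 1/√(1 - 0.659²) = 1.330
v = 0.659 × 3×10⁸ = 1.977×10⁸ m/s
p = γmv = 1.330 × 9.11×10⁻³¹ × 1.977×10⁸ = 2.395×10⁻²² kg·m/s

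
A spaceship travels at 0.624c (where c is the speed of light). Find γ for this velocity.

v/c = 0.624, so (v/c)² = 0.389376
1 - (v/c)² = 0.610624
γ = 1/√(0.610624) = 1.280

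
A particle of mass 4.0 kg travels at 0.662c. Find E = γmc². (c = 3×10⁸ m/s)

γ = 1/√(1 - 0.662²) = 1.3342
mc² = 4.0 × (3×10⁸)² = 3.600×10¹⁷ J
E = γmc² = 1.3342 × 3.600×10¹⁷ = 4.803×10¹⁷ J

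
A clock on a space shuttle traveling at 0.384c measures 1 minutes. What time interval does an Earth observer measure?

Proper time Δt₀ = 1 minutes
γ = 1/√(1 - 0.384²) = 1.083
Δt = γΔt₀ = 1.083 × 1 = 1.083 minutes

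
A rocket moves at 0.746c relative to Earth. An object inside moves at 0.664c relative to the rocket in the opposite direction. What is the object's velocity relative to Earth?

Object's velocity in rocket frame is u' = -0.664c
u = (u' + v)/(1 + u'v/c²) = (v - 0.664)/(1 - 0.664·v/c²)
Numerator: 0.746 - 0.664 = 0.082
Denominator: 1 - 0.495344 = 0.504656
u = 0.082/0.504656 = 0.1625c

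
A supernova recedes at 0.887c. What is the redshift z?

β = 0.887
(1+β)/(1-β) = 1.887/0.113 = 16.699
√(16.699) = 4.086
z = 4.086 - 1 = 3.086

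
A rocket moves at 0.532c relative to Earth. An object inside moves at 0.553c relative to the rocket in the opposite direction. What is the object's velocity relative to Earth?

Object's velocity in rocket frame is u' = -0.553c
u = (u' + v)/(1 + u'v/c²) = (v - 0.553)/(1 - 0.553·v/c²)
Numerator: 0.532 - 0.553 = -0.021
Denominator: 1 - 0.294196 = 0.705804
u = -0.021/0.705804 = -0.02975c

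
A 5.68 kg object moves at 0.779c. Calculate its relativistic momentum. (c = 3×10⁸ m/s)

γ = 1/√(1 - 0.779²) = 1.595
v = 0.779 × 3×10⁸ = 2.337×10⁸ m/s
p = γmv = 1.595 × 5.68 × 2.337×10⁸ = 2.117×10⁹ kg·m/s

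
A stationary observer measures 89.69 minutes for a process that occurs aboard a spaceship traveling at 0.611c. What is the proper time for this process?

Dilated time Δt = 89.69 minutes
γ = 1/√(1 - 0.611²) = 1.2632
Δt₀ = Δt/γ = 89.69/1.2632 = 71.00 minutes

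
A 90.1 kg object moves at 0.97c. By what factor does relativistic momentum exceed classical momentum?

p_rel = γmv, p_class = mv
Ratio = γ = 1/√(1 - 0.97²) = 4.113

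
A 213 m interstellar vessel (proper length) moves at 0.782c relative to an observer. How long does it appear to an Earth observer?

Proper length L₀ = 213 m
γ = 1/√(1 - 0.782²) = 1.604
L = L₀/γ = 213/1.604 = 132.8 m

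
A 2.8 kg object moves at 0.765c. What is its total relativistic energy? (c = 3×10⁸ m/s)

γ = 1/√(1 - 0.765²) = 1.5527
mc² = 2.8 × (3×10⁸)² = 2.520×10¹⁷ J
E = γmc² = 1.5527 × 2.520×10¹⁷ = 3.913×10¹⁷ J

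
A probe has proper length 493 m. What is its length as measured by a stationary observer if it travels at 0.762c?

Proper length L₀ = 493 m
γ = 1/√(1 - 0.762²) = 1.544
L = L₀/γ = 493/1.544 = 319.3 m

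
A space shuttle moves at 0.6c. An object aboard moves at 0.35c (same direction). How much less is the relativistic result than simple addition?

Classical: u' + v = 0.35 + 0.6 = 0.95c
Relativistic: u = (0.35 + 0.6)/(1 + 0.21) = 0.95/1.21 = 0.7851c
Difference: 0.95 - 0.7851 = 0.1649c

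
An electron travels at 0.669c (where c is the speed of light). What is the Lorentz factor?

v/c = 0.669, so (v/c)² = 0.447561
1 - (v/c)² = 0.552439
γ = 1/√(0.552439) = 1.345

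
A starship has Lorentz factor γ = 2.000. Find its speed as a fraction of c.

From γ = 1/√(1 - v²/c²):
1/γ² = 1/2.000² = 0.2500
v²/c² = 1 - 0.2500 = 0.7500
v/c = √(0.7500) = 0.8660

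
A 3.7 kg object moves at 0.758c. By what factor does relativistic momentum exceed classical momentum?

p_rel = γmv, p_class = mv
Ratio = γ = 1/√(1 - 0.758²) = 1.533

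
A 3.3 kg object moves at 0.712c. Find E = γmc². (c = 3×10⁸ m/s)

γ = 1/√(1 - 0.712²) = 1.4241
mc² = 3.3 × (3×10⁸)² = 2.970×10¹⁷ J
E = γmc² = 1.4241 × 2.970×10¹⁷ = 4.230×10¹⁷ J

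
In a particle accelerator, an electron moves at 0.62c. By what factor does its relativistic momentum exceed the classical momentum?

p_rel = γmv, p_class = mv
Ratio = γ = 1/√(1 - 0.62²)
= 1/√(0.6156) = 1.275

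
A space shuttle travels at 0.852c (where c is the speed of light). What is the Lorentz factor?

v/c = 0.852, so (v/c)² = 0.725904
1 - (v/c)² = 0.274096
γ = 1/√(0.274096) = 1.910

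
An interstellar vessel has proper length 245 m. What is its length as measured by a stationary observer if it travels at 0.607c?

Proper length L₀ = 245 m
γ = 1/√(1 - 0.607²) = 1.2583
L = L₀/γ = 245/1.2583 = 194.7 m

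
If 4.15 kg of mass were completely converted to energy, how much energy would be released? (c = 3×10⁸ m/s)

Using E = mc²:
c² = (3×10⁸)² = 9×10¹⁶ m²/s²
E = 4.15 × 9×10¹⁶ = 3.735×10¹⁷ J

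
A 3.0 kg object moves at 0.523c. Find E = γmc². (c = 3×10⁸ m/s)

γ = 1/√(1 - 0.523²) = 1.1733
mc² = 3.0 × (3×10⁸)² = 2.700×10¹⁷ J
E = γmc² = 1.1733 × 2.700×10¹⁷ = 3.168×10¹⁷ J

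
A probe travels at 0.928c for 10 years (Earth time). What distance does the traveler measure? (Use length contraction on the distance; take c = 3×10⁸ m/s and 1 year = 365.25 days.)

Earth distance: d = v × t = 0.928c × 10 yr = 8.786×10¹⁶ m
γ = 2.684
d' = d/γ = 8.786×10¹⁶/2.684 = 3.273×10¹⁶ m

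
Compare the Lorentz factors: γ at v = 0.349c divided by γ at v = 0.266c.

γ₁ = 1/√(1 - 0.349²) = 1.067
γ₂ = 1/√(1 - 0.266²) = 1.037
γ₁/γ₂ = 1.067/1.037 = 1.029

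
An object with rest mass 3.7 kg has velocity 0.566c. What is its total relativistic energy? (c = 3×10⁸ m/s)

γ = 1/√(1 - 0.566²) = 1.213
mc² = 3.7 × (3×10⁸)² = 3.330×10¹⁷ J
E = γmc² = 1.213 × 3.330×10¹⁷ = 4.039×10¹⁷ J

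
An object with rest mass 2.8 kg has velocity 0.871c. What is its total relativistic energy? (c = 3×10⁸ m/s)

γ = 1/√(1 - 0.871²) = 2.0355
mc² = 2.8 × (3×10⁸)² = 2.520×10¹⁷ J
E = γmc² = 2.0355 × 2.520×10¹⁷ = 5.129×10¹⁷ J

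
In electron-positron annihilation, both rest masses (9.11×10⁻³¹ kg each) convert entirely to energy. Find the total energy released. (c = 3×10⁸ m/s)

Both particles have the same rest mass, so total mass = 2m
E = 2m·c² = 2 × 9.11×10⁻³¹ × (3×10⁸)²
= 2 × 9.11×10⁻³¹ × 9×10¹⁶
= 1.640×10⁻¹³ J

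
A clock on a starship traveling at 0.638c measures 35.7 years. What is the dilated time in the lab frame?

Proper time Δt₀ = 35.7 years
γ = 1/√(1 - 0.638²) = 1.2986
Δt = γΔt₀ = 1.2986 × 35.7 = 46.36 years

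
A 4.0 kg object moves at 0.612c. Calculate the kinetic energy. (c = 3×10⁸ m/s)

γ = 1/√(1 - 0.612²) = 1.26445
γ - 1 = 0.26445
KE = (γ-1)mc² = 0.26445 × 4.0 × (3×10⁸)² = 9.520×10¹⁶ J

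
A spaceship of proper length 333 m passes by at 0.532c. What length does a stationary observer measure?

Proper length L₀ = 333 m
γ = 1/√(1 - 0.532²) = 1.181
L = L₀/γ = 333/1.181 = 282.0 m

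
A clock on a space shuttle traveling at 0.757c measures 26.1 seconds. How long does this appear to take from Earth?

Proper time Δt₀ = 26.1 seconds
γ = 1/√(1 - 0.757²) = 1.5304
Δt = γΔt₀ = 1.5304 × 26.1 = 39.94 seconds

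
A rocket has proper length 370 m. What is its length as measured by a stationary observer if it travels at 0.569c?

Proper length L₀ = 370 m
γ = 1/√(1 - 0.569²) = 1.216
L = L₀/γ = 370/1.216 = 304.3 m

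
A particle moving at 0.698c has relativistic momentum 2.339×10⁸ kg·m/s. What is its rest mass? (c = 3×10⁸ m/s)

γ = 1/√(1 - 0.698²) = 1.3965
v = 0.698 × 3×10⁸ = 2.094×10⁸ m/s
m = p/(γv) = 2.339×10⁸/(1.3965 × 2.094×10⁸) = 0.7999 kg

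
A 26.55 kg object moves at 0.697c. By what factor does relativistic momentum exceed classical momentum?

p_rel = γmv, p_class = mv
Ratio = γ = 1/√(1 - 0.697²) = 1.395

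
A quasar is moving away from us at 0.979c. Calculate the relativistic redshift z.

β = 0.979
(1+β)/(1-β) = 1.979/0.021 = 94.24
√(94.24) = 9.708
z = 9.708 - 1 = 8.708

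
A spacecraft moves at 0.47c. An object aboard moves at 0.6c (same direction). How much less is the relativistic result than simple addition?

Classical: u' + v = 0.6 + 0.47 = 1.07c
Relativistic: u = (0.6 + 0.47)/(1 + 0.282) = 1.07/1.282 = 0.8346c
Difference: 1.07 - 0.8346 = 0.2354c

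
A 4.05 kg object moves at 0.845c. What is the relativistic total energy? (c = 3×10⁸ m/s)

γ = 1/√(1 - 0.845²) = 1.870
mc² = 4.05 × (3×10⁸)² = 3.645×10¹⁷ J
E = γmc² = 1.870 × 3.645×10¹⁷ = 6.816×10¹⁷ J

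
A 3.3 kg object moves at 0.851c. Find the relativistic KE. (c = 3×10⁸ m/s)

γ = 1/√(1 - 0.851²) = 1.9042
γ - 1 = 0.9042
KE = (γ-1)mc² = 0.9042 × 3.3 × (3×10⁸)² = 2.685×10¹⁷ J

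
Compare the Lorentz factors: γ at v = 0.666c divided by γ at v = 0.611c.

γ₁ = 1/√(1 - 0.666²) = 1.3406
γ₂ = 1/√(1 - 0.611²) = 1.2632
γ₁/γ₂ = 1.3406/1.2632 = 1.061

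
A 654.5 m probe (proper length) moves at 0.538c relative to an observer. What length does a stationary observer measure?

Proper length L₀ = 654.5 m
γ = 1/√(1 - 0.538²) = 1.1863
L = L₀/γ = 654.5/1.1863 = 551.7 m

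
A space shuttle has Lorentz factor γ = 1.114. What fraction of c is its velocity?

From γ = 1/√(1 - v²/c²):
1/γ² = 1/1.114² = 0.8058
v²/c² = 1 - 0.8058 = 0.1942
v/c = √(0.1942) = 0.4407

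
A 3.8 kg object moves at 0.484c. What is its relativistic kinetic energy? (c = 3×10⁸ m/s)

γ = 1/√(1 - 0.484²) = 1.14277
γ - 1 = 0.14277
KE = (γ-1)mc² = 0.14277 × 3.8 × (3×10⁸)² = 4.883×10¹⁶ J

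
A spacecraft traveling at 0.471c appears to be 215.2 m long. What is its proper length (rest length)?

Contracted length L = 215.2 m
γ = 1/√(1 - 0.471²) = 1.134
L₀ = γL = 1.134 × 215.2 = 244.0 m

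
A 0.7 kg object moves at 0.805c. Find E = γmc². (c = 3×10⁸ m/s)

γ = 1/√(1 - 0.805²) = 1.686
mc² = 0.7 × (3×10⁸)² = 6.300×10¹⁶ J
E = γmc² = 1.686 × 6.300×10¹⁶ = 1.062×10¹⁷ J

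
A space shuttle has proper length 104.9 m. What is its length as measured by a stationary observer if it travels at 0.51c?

Proper length L₀ = 104.9 m
γ = 1/√(1 - 0.51²) = 1.1626
L = L₀/γ = 104.9/1.1626 = 90.23 m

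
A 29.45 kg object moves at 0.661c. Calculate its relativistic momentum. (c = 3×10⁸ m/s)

γ = 1/√(1 - 0.661²) = 1.33265
v = 0.661 × 3×10⁸ = 1.983×10⁸ m/s
p = γmv = 1.33265 × 29.45 × 1.983×10⁸ = 7.783×10⁹ kg·m/s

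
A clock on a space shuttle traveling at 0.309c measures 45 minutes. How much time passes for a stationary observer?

Proper time Δt₀ = 45 minutes
γ = 1/√(1 - 0.309²) = 1.0515
Δt = γΔt₀ = 1.0515 × 45 = 47.32 minutes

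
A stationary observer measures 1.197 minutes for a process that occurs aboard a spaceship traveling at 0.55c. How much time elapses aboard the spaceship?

Dilated time Δt = 1.197 minutes
γ = 1/√(1 - 0.55²) = 1.1974
Δt₀ = Δt/γ = 1.197/1.1974 = 0.9997 minutes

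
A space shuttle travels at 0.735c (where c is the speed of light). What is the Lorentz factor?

v/c = 0.735, so (v/c)² = 0.540225
1 - (v/c)² = 0.459775
γ = 1/√(0.459775) = 1.475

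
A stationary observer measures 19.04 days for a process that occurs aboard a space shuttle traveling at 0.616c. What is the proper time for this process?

Dilated time Δt = 19.04 days
γ = 1/√(1 - 0.616²) = 1.269
Δt₀ = Δt/γ = 19.04/1.269 = 15.00 days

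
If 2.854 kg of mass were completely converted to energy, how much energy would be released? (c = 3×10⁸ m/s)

Using E = mc²:
c² = (3×10⁸)² = 9×10¹⁶ m²/s²
E = 2.854 × 9×10¹⁶ = 2.569×10¹⁷ J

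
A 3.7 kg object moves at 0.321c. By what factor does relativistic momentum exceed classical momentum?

p_rel = γmv, p_class = mv
Ratio = γ = 1/√(1 - 0.321²) = 1.056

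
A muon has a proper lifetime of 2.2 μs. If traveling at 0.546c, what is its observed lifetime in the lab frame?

Proper lifetime τ₀ = 2.2 μs
γ = 1/√(1 - 0.546²) = 1.1936
τ = γτ₀ = 1.1936 × 2.2 μs = 2.626 μs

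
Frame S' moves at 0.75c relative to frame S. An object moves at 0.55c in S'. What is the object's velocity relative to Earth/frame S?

u = (u' + v)/(1 + u'v/c²)
Numerator: 0.55 + 0.75 = 1.3
Denominator: 1 + 0.4125 = 1.4125
u = 1.3/1.4125 = 0.9204c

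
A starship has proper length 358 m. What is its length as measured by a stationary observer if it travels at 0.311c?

Proper length L₀ = 358 m
γ = 1/√(1 - 0.311²) = 1.0522
L = L₀/γ = 358/1.0522 = 340.2 m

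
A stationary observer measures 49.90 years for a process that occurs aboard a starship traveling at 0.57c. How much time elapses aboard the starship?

Dilated time Δt = 49.90 years
γ = 1/√(1 - 0.57²) = 1.217
Δt₀ = Δt/γ = 49.90/1.217 = 41.00 years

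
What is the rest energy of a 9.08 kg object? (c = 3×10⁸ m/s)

c² = (3×10⁸)² = 9.000×10¹⁶ m²/s²
E₀ = mc² = 9.08 × 9.000×10¹⁶ = 8.172×10¹⁷ J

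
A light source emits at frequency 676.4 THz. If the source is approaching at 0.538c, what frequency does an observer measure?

β = v/c = 0.538
(1+β)/(1-β) = 1.538/0.462 = 3.329
Doppler factor = √(3.329) = 1.825
f_obs = 676.4 × 1.825 = 1234 THz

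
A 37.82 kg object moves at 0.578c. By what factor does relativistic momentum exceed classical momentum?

p_rel = γmv, p_class = mv
Ratio = γ = 1/√(1 - 0.578²) = 1.225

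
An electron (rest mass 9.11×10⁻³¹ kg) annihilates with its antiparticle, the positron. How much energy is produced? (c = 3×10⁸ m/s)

Both particles have the same rest mass, so total mass = 2m
E = 2m·c² = 2 × 9.11×10⁻³¹ × (3×10⁸)²
= 2 × 9.11×10⁻³¹ × 9×10¹⁶
= 1.640×10⁻¹³ J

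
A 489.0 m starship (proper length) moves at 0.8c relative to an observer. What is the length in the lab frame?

Proper length L₀ = 489.0 m
γ = 1/√(1 - 0.8²) = 1.6667
L = L₀/γ = 489.0/1.6667 = 293.4 m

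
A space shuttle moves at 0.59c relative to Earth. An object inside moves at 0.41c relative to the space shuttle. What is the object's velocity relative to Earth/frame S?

u = (u' + v)/(1 + u'v/c²)
Numerator: 0.41 + 0.59 = 1
Denominator: 1 + 0.2419 = 1.2419
u = 1/1.2419 = 0.8052c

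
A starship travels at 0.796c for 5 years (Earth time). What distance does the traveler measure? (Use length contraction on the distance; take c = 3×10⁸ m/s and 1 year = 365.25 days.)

Earth distance: d = v × t = 0.796c × 5 yr = 3.768×10¹⁶ m
γ = 1.652
d' = d/γ = 3.768×10¹⁶/1.652 = 2.281×10¹⁶ m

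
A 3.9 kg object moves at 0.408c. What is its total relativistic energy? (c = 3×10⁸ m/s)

γ = 1/√(1 - 0.408²) = 1.0953
mc² = 3.9 × (3×10⁸)² = 3.510×10¹⁷ J
E = γmc² = 1.0953 × 3.510×10¹⁷ = 3.845×10¹⁷ J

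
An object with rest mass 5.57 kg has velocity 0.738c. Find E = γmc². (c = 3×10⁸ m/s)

γ = 1/√(1 - 0.738²) = 1.482
mc² = 5.57 × (3×10⁸)² = 5.013×10¹⁷ J
E = γmc² = 1.482 × 5.013×10¹⁷ = 7.429×10¹⁷ J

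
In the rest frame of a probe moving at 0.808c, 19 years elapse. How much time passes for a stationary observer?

Proper time Δt₀ = 19 years
γ = 1/√(1 - 0.808²) = 1.6973
Δt = γΔt₀ = 1.6973 × 19 = 32.25 years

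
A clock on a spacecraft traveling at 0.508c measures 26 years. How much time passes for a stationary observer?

Proper time Δt₀ = 26 years
γ = 1/√(1 - 0.508²) = 1.16096
Δt = γΔt₀ = 1.16096 × 26 = 30.18 years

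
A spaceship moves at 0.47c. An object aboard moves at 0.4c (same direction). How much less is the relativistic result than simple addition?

Classical: u' + v = 0.4 + 0.47 = 0.87c
Relativistic: u = (0.4 + 0.47)/(1 + 0.188) = 0.87/1.188 = 0.7323c
Difference: 0.87 - 0.7323 = 0.1377c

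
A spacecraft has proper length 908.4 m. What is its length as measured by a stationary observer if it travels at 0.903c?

Proper length L₀ = 908.4 m
γ = 1/√(1 - 0.903²) = 2.3275
L = L₀/γ = 908.4/2.3275 = 390.3 m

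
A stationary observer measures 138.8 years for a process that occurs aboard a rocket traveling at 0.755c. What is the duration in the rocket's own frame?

Dilated time Δt = 138.8 years
γ = 1/√(1 - 0.755²) = 1.52503
Δt₀ = Δt/γ = 138.8/1.52503 = 91.01 years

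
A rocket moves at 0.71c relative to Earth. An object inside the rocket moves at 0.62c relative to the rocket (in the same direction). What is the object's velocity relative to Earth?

u = (u' + v)/(1 + u'v/c²)
Numerator: 0.62 + 0.71 = 1.33
Denominator: 1 + 0.4402 = 1.4402
u = 1.33/1.4402 = 0.9235c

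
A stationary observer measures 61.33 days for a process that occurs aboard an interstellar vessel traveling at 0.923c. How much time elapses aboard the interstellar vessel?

Dilated time Δt = 61.33 days
γ = 1/√(1 - 0.923²) = 2.599
Δt₀ = Δt/γ = 61.33/2.599 = 23.60 days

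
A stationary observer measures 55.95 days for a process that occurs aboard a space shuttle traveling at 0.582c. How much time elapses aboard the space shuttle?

Dilated time Δt = 55.95 days
γ = 1/√(1 - 0.582²) = 1.2297
Δt₀ = Δt/γ = 55.95/1.2297 = 45.50 days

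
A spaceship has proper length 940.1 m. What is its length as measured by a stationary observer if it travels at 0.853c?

Proper length L₀ = 940.1 m
γ = 1/√(1 - 0.853²) = 1.91604
L = L₀/γ = 940.1/1.91604 = 490.6 m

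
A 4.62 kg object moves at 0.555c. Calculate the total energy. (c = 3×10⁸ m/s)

γ = 1/√(1 - 0.555²) = 1.202
mc² = 4.62 × (3×10⁸)² = 4.158×10¹⁷ J
E = γmc² = 1.202 × 4.158×10¹⁷ = 4.998×10¹⁷ J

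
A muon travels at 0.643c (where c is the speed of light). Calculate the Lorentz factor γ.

v/c = 0.643, so (v/c)² = 0.413449
1 - (v/c)² = 0.586551
γ = 1/√(0.586551) = 1.306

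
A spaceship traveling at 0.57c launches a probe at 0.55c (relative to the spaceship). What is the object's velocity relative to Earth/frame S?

u = (u' + v)/(1 + u'v/c²)
Numerator: 0.55 + 0.57 = 1.12
Denominator: 1 + 0.3135 = 1.3135
u = 1.12/1.3135 = 0.8527c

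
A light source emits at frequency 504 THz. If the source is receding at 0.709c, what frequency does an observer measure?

β = v/c = 0.709
(1-β)/(1+β) = 0.291/1.709 = 0.17028
Doppler factor = √(0.17028) = 0.4126
f_obs = 504 × 0.4126 = 208.0 THz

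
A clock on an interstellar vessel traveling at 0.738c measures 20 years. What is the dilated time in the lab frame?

Proper time Δt₀ = 20 years
γ = 1/√(1 - 0.738²) = 1.482
Δt = γΔt₀ = 1.482 × 20 = 29.64 years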